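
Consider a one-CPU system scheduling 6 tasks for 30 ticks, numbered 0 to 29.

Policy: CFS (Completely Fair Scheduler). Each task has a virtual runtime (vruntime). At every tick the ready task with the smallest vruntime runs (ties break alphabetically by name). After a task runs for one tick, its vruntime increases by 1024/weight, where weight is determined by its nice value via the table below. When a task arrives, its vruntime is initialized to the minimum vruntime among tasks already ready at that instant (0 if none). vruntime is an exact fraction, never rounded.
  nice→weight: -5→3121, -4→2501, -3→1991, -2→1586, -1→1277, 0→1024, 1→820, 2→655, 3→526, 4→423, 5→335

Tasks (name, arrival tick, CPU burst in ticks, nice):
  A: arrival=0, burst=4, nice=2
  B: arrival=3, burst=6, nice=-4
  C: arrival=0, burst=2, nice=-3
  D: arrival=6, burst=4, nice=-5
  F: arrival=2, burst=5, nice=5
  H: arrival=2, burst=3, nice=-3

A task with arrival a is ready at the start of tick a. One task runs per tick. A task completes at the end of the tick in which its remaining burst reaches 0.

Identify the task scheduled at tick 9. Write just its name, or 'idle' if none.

running at tick 9 = D

t=0: vr[A=0 C=0] → run A
t=1: vr[A=1024/655 C=0] → run C
t=2: vr[A=1024/655 C=1024/1991 F=1024/1991 H=1024/1991] → run C
t=3: vr[A=1024/655 B=1024/1991 F=1024/1991 H=1024/1991] → run B
t=4: vr[A=1024/655 B=4599808/4979491 F=1024/1991 H=1024/1991] → run F
t=5: vr[A=1024/655 B=4599808/4979491 F=2381824/666985 H=1024/1991] → run H
t=6: vr[A=1024/655 B=4599808/4979491 D=4599808/4979491 F=2381824/666985 H=2048/1991] → run B
t=7: vr[A=1024/655 B=6638592/4979491 D=4599808/4979491 F=2381824/666985 H=2048/1991] → run D
t=8: vr[A=1024/655 B=6638592/4979491 D=19454999552/15540991411 F=2381824/666985 H=2048/1991] → run H
t=9: vr[A=1024/655 B=6638592/4979491 D=19454999552/15540991411 F=2381824/666985 H=3072/1991] → run D
t=10: vr[A=1024/655 B=6638592/4979491 D=24553998336/15540991411 F=2381824/666985 H=3072/1991] → run B
t=11: vr[A=1024/655 B=8677376/4979491 D=24553998336/15540991411 F=2381824/666985 H=3072/1991] → run H
t=12: vr[A=1024/655 B=8677376/4979491 D=24553998336/15540991411 F=2381824/666985] → run A
t=13: vr[A=2048/655 B=8677376/4979491 D=24553998336/15540991411 F=2381824/666985] → run D
t=14: vr[A=2048/655 B=8677376/4979491 D=29652997120/15540991411 F=2381824/666985] → run B
t=15: vr[A=2048/655 B=10716160/4979491 D=29652997120/15540991411 F=2381824/666985] → run D
t=16: vr[A=2048/655 B=10716160/4979491 F=2381824/666985] → run B
t=17: vr[A=2048/655 B=12754944/4979491 F=2381824/666985] → run B
t=18: vr[A=2048/655 F=2381824/666985] → run A
t=19: vr[A=3072/655 F=2381824/666985] → run F
t=20: vr[A=3072/655 F=4420608/666985] → run A
t=21: vr[F=4420608/666985] → run F
t=22: vr[F=6459392/666985] → run F
t=23: vr[F=8498176/666985] → run F
t=24: (idle)
t=25: (idle)
t=26: (idle)
t=27: (idle)
t=28: (idle)
t=29: (idle)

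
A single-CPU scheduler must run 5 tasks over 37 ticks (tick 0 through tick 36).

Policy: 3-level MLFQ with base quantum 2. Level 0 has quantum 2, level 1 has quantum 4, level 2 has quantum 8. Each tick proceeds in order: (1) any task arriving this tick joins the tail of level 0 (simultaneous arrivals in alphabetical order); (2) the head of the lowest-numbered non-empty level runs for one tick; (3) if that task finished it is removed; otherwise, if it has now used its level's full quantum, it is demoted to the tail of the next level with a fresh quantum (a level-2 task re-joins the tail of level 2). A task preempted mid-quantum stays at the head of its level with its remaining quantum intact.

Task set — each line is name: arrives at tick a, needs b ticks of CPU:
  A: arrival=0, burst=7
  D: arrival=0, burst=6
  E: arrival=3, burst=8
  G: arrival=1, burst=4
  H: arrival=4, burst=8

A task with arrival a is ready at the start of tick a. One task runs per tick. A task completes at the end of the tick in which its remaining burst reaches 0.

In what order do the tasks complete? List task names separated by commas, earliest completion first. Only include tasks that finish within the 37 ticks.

completion order = D, G, A, E, H

t=0: L0/L1/L2 = AD/-/- → run A
t=1: L0/L1/L2 = ADG/-/- → run A
t=2: L0/L1/L2 = DG/A/- → run D
t=3: L0/L1/L2 = DGE/A/- → run D
t=4: L0/L1/L2 = GEH/AD/- → run G
t=5: L0/L1/L2 = GEH/AD/- → run G
t=6: L0/L1/L2 = EH/ADG/- → run E
t=7: L0/L1/L2 = EH/ADG/- → run E
t=8: L0/L1/L2 = H/ADGE/- → run H
t=9: L0/L1/L2 = H/ADGE/- → run H
t=10: L0/L1/L2 = -/ADGEH/- → run A
t=11: L0/L1/L2 = -/ADGEH/- → run A
t=12: L0/L1/L2 = -/ADGEH/- → run A
t=13: L0/L1/L2 = -/ADGEH/- → run A
t=14: L0/L1/L2 = -/DGEH/A → run D
t=15: L0/L1/L2 = -/DGEH/A → run D
t=16: L0/L1/L2 = -/DGEH/A → run D
t=17: L0/L1/L2 = -/DGEH/A → run D
t=18: L0/L1/L2 = -/GEH/A → run G
t=19: L0/L1/L2 = -/GEH/A → run G
t=20: L0/L1/L2 = -/EH/A → run E
t=21: L0/L1/L2 = -/EH/A → run E
t=22: L0/L1/L2 = -/EH/A → run E
t=23: L0/L1/L2 = -/EH/A → run E
t=24: L0/L1/L2 = -/H/AE → run H
t=25: L0/L1/L2 = -/H/AE → run H
t=26: L0/L1/L2 = -/H/AE → run H
t=27: L0/L1/L2 = -/H/AE → run H
t=28: L0/L1/L2 = -/-/AEH → run A
t=29: L0/L1/L2 = -/-/EH → run E
t=30: L0/L1/L2 = -/-/EH → run E
t=31: L0/L1/L2 = -/-/H → run H
t=32: L0/L1/L2 = -/-/H → run H
t=33: (idle)
t=34: (idle)
t=35: (idle)
t=36: (idle)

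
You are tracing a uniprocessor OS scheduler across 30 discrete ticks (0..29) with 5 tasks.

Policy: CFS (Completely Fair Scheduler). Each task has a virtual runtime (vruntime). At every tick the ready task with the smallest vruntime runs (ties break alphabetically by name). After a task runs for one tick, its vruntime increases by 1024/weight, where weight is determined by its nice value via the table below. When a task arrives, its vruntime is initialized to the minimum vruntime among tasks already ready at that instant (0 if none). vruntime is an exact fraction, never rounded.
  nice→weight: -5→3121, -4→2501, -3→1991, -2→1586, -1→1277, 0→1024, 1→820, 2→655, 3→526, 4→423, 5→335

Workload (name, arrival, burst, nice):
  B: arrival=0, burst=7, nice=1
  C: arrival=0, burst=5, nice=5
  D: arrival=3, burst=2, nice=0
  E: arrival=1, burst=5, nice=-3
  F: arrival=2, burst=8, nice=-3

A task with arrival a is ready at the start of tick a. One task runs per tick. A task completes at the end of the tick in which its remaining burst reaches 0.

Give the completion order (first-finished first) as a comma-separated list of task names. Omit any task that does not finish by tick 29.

t=0: vr[B=0 C=0] → run B
t=1: vr[B=256/205 C=0 E=0] → run C
t=2: vr[B=256/205 C=1024/335 E=0 F=0] → run E
t=3: vr[B=256/205 C=1024/335 D=0 E=1024/1991 F=0] → run D
t=4: vr[B=256/205 C=1024/335 D=1 E=1024/1991 F=0] → run F
t=5: vr[B=256/205 C=1024/335 D=1 E=1024/1991 F=1024/1991] → run E
t=6: vr[B=256/205 C=1024/335 D=1 E=2048/1991 F=1024/1991] → run F
t=7: vr[B=256/205 C=1024/335 D=1 E=2048/1991 F=2048/1991] → run D
t=8: vr[B=256/205 C=1024/335 E=2048/1991 F=2048/1991] → run E
t=9: vr[B=256/205 C=1024/335 E=3072/1991 F=2048/1991] → run F
t=10: vr[B=256/205 C=1024/335 E=3072/1991 F=3072/1991] → run B
t=11: vr[B=512/205 C=1024/335 E=3072/1991 F=3072/1991] → run E
t=12: vr[B=512/205 C=1024/335 E=4096/1991 F=3072/1991] → run F
t=13: vr[B=512/205 C=1024/335 E=4096/1991 F=4096/1991] → run E
t=14: vr[B=512/205 C=1024/335 F=4096/1991] → run F
t=15: vr[B=512/205 C=1024/335 F=5120/1991] → run B
t=16: vr[B=768/205 C=1024/335 F=5120/1991] → run F
t=17: vr[B=768/205 C=1024/335 F=6144/1991] → run C
t=18: vr[B=768/205 C=2048/335 F=6144/1991] → run F
t=19: vr[B=768/205 C=2048/335 F=7168/1991] → run F
t=20: vr[B=768/205 C=2048/335] → run B
t=21: vr[B=1024/205 C=2048/335] → run B
t=22: vr[B=256/41 C=2048/335] → run C
t=23: vr[B=256/41 C=3072/335] → run B
t=24: vr[B=1536/205 C=3072/335] → run B
t=25: vr[C=3072/335] → run C
t=26: vr[C=4096/335] → run C
t=27: (idle)
t=28: (idle)
t=29: (idle)

completion order = D, E, F, B, C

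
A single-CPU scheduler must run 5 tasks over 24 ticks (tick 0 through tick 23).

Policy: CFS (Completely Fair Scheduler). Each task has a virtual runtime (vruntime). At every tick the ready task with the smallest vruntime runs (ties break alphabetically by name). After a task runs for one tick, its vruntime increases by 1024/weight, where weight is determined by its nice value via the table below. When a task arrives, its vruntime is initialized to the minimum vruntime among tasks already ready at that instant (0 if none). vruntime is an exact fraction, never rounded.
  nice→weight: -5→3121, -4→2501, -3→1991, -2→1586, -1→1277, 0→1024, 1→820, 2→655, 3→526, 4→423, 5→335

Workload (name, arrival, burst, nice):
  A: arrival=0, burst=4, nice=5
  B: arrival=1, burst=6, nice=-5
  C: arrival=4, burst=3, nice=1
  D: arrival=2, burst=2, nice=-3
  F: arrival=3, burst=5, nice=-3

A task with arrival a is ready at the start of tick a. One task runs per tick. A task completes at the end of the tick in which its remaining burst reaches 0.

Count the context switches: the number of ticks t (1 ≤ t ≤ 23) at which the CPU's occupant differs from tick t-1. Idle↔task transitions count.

context switches = 17

t=0: vr[A=0] → run A
t=1: vr[A=1024/335 B=1024/335] → run A
t=2: vr[A=2048/335 B=1024/335 D=1024/335] → run B
t=3: vr[A=2048/335 B=3538944/1045535 D=1024/335 F=1024/335] → run D
t=4: vr[A=2048/335 B=3538944/1045535 C=1024/335 D=2381824/666985 F=1024/335] → run C
t=5: vr[A=2048/335 B=3538944/1045535 C=59136/13735 D=2381824/666985 F=1024/335] → run F
t=6: vr[A=2048/335 B=3538944/1045535 C=59136/13735 D=2381824/666985 F=2381824/666985] → run B
t=7: vr[A=2048/335 B=3881984/1045535 C=59136/13735 D=2381824/666985 F=2381824/666985] → run D
t=8: vr[A=2048/335 B=3881984/1045535 C=59136/13735 F=2381824/666985] → run F
t=9: vr[A=2048/335 B=3881984/1045535 C=59136/13735 F=2724864/666985] → run B
t=10: vr[A=2048/335 B=4225024/1045535 C=59136/13735 F=2724864/666985] → run B
t=11: vr[A=2048/335 B=4568064/1045535 C=59136/13735 F=2724864/666985] → run F
t=12: vr[A=2048/335 B=4568064/1045535 C=59136/13735 F=3067904/666985] → run C
t=13: vr[A=2048/335 B=4568064/1045535 C=76288/13735 F=3067904/666985] → run B
t=14: vr[A=2048/335 B=4911104/1045535 C=76288/13735 F=3067904/666985] → run F
t=15: vr[A=2048/335 B=4911104/1045535 C=76288/13735 F=3410944/666985] → run B
t=16: vr[A=2048/335 C=76288/13735 F=3410944/666985] → run F
t=17: vr[A=2048/335 C=76288/13735] → run C
t=18: vr[A=2048/335] → run A
t=19: vr[A=3072/335] → run A
t=20: (idle)
t=21: (idle)
t=22: (idle)
t=23: (idle)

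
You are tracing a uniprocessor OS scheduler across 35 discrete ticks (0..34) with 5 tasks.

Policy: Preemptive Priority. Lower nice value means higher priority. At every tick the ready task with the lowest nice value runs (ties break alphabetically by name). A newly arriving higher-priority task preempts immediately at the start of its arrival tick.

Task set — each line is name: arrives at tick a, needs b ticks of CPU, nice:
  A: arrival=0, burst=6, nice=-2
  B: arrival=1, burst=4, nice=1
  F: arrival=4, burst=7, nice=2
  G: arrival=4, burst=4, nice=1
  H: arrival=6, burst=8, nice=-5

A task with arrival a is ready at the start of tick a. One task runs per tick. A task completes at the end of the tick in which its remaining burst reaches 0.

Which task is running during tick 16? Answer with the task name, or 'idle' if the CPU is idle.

running at tick 16 = B

t=0: ready={A} → run A
t=1: ready={A,B} → run A
t=2: ready={A,B} → run A
t=3: ready={A,B} → run A
t=4: ready={A,B,F,G} → run A
t=5: ready={A,B,F,G} → run A
t=6: ready={B,F,G,H} → run H
t=7: ready={B,F,G,H} → run H
t=8: ready={B,F,G,H} → run H
t=9: ready={B,F,G,H} → run H
t=10: ready={B,F,G,H} → run H
t=11: ready={B,F,G,H} → run H
t=12: ready={B,F,G,H} → run H
t=13: ready={B,F,G,H} → run H
t=14: ready={B,F,G} → run B
t=15: ready={B,F,G} → run B
t=16: ready={B,F,G} → run B
t=17: ready={B,F,G} → run B
t=18: ready={F,G} → run G
t=19: ready={F,G} → run G
t=20: ready={F,G} → run G
t=21: ready={F,G} → run G
t=22: ready={F} → run F
t=23: ready={F} → run F
t=24: ready={F} → run F
t=25: ready={F} → run F
t=26: ready={F} → run F
t=27: ready={F} → run F
t=28: ready={F} → run F
t=29: (idle)
t=30: (idle)
t=31: (idle)
t=32: (idle)
t=33: (idle)
t=34: (idle)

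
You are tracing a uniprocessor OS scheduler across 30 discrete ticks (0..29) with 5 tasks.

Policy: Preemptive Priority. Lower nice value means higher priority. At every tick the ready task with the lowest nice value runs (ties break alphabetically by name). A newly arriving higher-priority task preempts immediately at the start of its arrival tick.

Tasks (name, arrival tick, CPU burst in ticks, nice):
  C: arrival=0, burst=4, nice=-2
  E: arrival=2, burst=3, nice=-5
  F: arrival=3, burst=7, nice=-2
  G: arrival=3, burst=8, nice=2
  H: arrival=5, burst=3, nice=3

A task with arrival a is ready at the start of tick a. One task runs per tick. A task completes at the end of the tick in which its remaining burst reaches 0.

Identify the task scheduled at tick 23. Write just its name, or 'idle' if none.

t=0: ready={C} → run C
t=1: ready={C} → run C
t=2: ready={C,E} → run E
t=3: ready={C,E,F,G} → run E
t=4: ready={C,E,F,G} → run E
t=5: ready={C,F,G,H} → run C
t=6: ready={C,F,G,H} → run C
t=7: ready={F,G,H} → run F
t=8: ready={F,G,H} → run F
t=9: ready={F,G,H} → run F
t=10: ready={F,G,H} → run F
t=11: ready={F,G,H} → run F
t=12: ready={F,G,H} → run F
t=13: ready={F,G,H} → run F
t=14: ready={G,H} → run G
t=15: ready={G,H} → run G
t=16: ready={G,H} → run G
t=17: ready={G,H} → run G
t=18: ready={G,H} → run G
t=19: ready={G,H} → run G
t=20: ready={G,H} → run G
t=21: ready={G,H} → run G
t=22: ready={H} → run H
t=23: ready={H} → run H
t=24: ready={H} → run H
t=25: (idle)
t=26: (idle)
t=27: (idle)
t=28: (idle)
t=29: (idle)

running at tick 23 = H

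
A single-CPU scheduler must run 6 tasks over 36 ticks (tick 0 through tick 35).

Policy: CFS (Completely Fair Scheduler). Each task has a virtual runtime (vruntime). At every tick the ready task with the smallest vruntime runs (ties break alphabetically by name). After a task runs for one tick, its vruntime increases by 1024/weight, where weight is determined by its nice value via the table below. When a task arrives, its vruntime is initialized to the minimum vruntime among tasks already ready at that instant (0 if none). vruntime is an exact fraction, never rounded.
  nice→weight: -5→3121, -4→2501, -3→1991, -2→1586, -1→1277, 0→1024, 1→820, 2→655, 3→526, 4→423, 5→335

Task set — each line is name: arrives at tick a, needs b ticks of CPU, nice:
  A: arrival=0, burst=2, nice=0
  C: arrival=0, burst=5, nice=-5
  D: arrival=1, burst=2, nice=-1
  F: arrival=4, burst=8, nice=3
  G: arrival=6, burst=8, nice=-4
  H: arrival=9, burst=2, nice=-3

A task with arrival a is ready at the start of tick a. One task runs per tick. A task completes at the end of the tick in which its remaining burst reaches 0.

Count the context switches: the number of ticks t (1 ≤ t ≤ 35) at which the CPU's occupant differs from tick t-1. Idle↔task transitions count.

t=0: vr[A=0 C=0] → run A
t=1: vr[A=1 C=0 D=0] → run C
t=2: vr[A=1 C=1024/3121 D=0] → run D
t=3: vr[A=1 C=1024/3121 D=1024/1277] → run C
t=4: vr[A=1 C=2048/3121 D=1024/1277 F=2048/3121] → run C
t=5: vr[A=1 C=3072/3121 D=1024/1277 F=2048/3121] → run F
t=6: vr[A=1 C=3072/3121 D=1024/1277 F=2136576/820823 G=1024/1277] → run D
t=7: vr[A=1 C=3072/3121 F=2136576/820823 G=1024/1277] → run G
t=8: vr[A=1 C=3072/3121 F=2136576/820823 G=3868672/3193777] → run C
t=9: vr[A=1 C=4096/3121 F=2136576/820823 G=3868672/3193777 H=1] → run A
t=10: vr[C=4096/3121 F=2136576/820823 G=3868672/3193777 H=1] → run H
t=11: vr[C=4096/3121 F=2136576/820823 G=3868672/3193777 H=3015/1991] → run G
t=12: vr[C=4096/3121 F=2136576/820823 G=5176320/3193777 H=3015/1991] → run C
t=13: vr[F=2136576/820823 G=5176320/3193777 H=3015/1991] → run H
t=14: vr[F=2136576/820823 G=5176320/3193777] → run G
t=15: vr[F=2136576/820823 G=6483968/3193777] → run G
t=16: vr[F=2136576/820823 G=7791616/3193777] → run G
t=17: vr[F=2136576/820823 G=9099264/3193777] → run F
t=18: vr[F=3734528/820823 G=9099264/3193777] → run G
t=19: vr[F=3734528/820823 G=10406912/3193777] → run G
t=20: vr[F=3734528/820823 G=11714560/3193777] → run G
t=21: vr[F=3734528/820823] → run F
t=22: vr[F=5332480/820823] → run F
t=23: vr[F=6930432/820823] → run F
t=24: vr[F=8528384/820823] → run F
t=25: vr[F=10126336/820823] → run F
t=26: vr[F=11724288/820823] → run F
t=27: (idle)
t=28: (idle)
t=29: (idle)
t=30: (idle)
t=31: (idle)
t=32: (idle)
t=33: (idle)
t=34: (idle)
t=35: (idle)

context switches = 17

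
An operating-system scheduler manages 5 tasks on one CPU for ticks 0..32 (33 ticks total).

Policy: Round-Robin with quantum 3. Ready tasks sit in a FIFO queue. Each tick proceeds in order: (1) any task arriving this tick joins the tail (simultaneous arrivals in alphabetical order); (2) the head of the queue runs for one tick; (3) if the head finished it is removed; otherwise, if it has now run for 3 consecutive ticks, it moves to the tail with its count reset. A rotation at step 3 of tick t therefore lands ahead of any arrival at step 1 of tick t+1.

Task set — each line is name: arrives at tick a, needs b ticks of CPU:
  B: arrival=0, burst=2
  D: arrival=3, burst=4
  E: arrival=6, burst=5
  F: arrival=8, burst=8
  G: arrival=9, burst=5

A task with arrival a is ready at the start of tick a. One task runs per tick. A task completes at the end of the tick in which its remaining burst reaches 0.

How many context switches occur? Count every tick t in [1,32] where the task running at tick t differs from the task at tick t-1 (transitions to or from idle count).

t=0: queue=[B] q_used=0 → run B
t=1: queue=[B] q_used=1 → run B
t=2: (idle)
t=3: queue=[D] q_used=0 → run D
t=4: queue=[D] q_used=1 → run D
t=5: queue=[D] q_used=2 → run D
t=6: queue=[D,E] q_used=0 → run D
t=7: queue=[E] q_used=0 → run E
t=8: queue=[E,F] q_used=1 → run E
t=9: queue=[E,F,G] q_used=2 → run E
t=10: queue=[F,G,E] q_used=0 → run F
t=11: queue=[F,G,E] q_used=1 → run F
t=12: queue=[F,G,E] q_used=2 → run F
t=13: queue=[G,E,F] q_used=0 → run G
t=14: queue=[G,E,F] q_used=1 → run G
t=15: queue=[G,E,F] q_used=2 → run G
t=16: queue=[E,F,G] q_used=0 → run E
t=17: queue=[E,F,G] q_used=1 → run E
t=18: queue=[F,G] q_used=0 → run F
t=19: queue=[F,G] q_used=1 → run F
t=20: queue=[F,G] q_used=2 → run F
t=21: queue=[G,F] q_used=0 → run G
t=22: queue=[G,F] q_used=1 → run G
t=23: queue=[F] q_used=0 → run F
t=24: queue=[F] q_used=1 → run F
t=25: (idle)
t=26: (idle)
t=27: (idle)
t=28: (idle)
t=29: (idle)
t=30: (idle)
t=31: (idle)
t=32: (idle)

context switches = 10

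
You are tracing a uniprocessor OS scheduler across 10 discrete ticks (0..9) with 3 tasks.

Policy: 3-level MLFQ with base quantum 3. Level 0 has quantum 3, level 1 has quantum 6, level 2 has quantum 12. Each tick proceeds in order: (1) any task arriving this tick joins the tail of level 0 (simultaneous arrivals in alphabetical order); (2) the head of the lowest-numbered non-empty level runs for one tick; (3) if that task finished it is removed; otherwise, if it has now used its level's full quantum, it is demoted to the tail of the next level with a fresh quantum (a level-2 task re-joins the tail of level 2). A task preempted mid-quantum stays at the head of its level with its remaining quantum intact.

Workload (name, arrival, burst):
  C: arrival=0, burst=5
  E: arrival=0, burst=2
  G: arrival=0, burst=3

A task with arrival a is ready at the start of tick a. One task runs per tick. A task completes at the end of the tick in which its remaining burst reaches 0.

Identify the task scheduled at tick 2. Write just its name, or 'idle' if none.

running at tick 2 = C

t=0: L0/L1/L2 = CEG/-/- → run C
t=1: L0/L1/L2 = CEG/-/- → run C
t=2: L0/L1/L2 = CEG/-/- → run C
t=3: L0/L1/L2 = EG/C/- → run E
t=4: L0/L1/L2 = EG/C/- → run E
t=5: L0/L1/L2 = G/C/- → run G
t=6: L0/L1/L2 = G/C/- → run G
t=7: L0/L1/L2 = G/C/- → run G
t=8: L0/L1/L2 = -/C/- → run C
t=9: L0/L1/L2 = -/C/- → run C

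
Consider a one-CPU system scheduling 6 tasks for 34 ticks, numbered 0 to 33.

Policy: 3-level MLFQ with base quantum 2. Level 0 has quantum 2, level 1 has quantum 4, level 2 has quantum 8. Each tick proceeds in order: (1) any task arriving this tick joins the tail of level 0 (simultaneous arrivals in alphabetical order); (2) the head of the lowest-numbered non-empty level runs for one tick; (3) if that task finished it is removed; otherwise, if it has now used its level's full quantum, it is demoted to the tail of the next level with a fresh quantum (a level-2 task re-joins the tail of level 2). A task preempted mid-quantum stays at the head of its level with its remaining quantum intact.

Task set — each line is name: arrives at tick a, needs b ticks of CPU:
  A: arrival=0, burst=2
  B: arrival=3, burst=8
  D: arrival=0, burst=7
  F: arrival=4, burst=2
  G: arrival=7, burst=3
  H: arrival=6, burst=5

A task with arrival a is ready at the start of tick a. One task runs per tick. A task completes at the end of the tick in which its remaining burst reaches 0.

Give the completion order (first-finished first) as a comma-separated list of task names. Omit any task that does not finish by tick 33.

completion order = A, F, H, G, D, B

t=0: L0/L1/L2 = AD/-/- → run A
t=1: L0/L1/L2 = AD/-/- → run A
t=2: L0/L1/L2 = D/-/- → run D
t=3: L0/L1/L2 = DB/-/- → run D
t=4: L0/L1/L2 = BF/D/- → run B
t=5: L0/L1/L2 = BF/D/- → run B
t=6: L0/L1/L2 = FH/DB/- → run F
t=7: L0/L1/L2 = FHG/DB/- → run F
t=8: L0/L1/L2 = HG/DB/- → run H
t=9: L0/L1/L2 = HG/DB/- → run H
t=10: L0/L1/L2 = G/DBH/- → run G
t=11: L0/L1/L2 = G/DBH/- → run G
t=12: L0/L1/L2 = -/DBHG/- → run D
t=13: L0/L1/L2 = -/DBHG/- → run D
t=14: L0/L1/L2 = -/DBHG/- → run D
t=15: L0/L1/L2 = -/DBHG/- → run D
t=16: L0/L1/L2 = -/BHG/D → run B
t=17: L0/L1/L2 = -/BHG/D → run B
t=18: L0/L1/L2 = -/BHG/D → run B
t=19: L0/L1/L2 = -/BHG/D → run B
t=20: L0/L1/L2 = -/HG/DB → run H
t=21: L0/L1/L2 = -/HG/DB → run H
t=22: L0/L1/L2 = -/HG/DB → run H
t=23: L0/L1/L2 = -/G/DB → run G
t=24: L0/L1/L2 = -/-/DB → run D
t=25: L0/L1/L2 = -/-/B → run B
t=26: L0/L1/L2 = -/-/B → run B
t=27: (idle)
t=28: (idle)
t=29: (idle)
t=30: (idle)
t=31: (idle)
t=32: (idle)
t=33: (idle)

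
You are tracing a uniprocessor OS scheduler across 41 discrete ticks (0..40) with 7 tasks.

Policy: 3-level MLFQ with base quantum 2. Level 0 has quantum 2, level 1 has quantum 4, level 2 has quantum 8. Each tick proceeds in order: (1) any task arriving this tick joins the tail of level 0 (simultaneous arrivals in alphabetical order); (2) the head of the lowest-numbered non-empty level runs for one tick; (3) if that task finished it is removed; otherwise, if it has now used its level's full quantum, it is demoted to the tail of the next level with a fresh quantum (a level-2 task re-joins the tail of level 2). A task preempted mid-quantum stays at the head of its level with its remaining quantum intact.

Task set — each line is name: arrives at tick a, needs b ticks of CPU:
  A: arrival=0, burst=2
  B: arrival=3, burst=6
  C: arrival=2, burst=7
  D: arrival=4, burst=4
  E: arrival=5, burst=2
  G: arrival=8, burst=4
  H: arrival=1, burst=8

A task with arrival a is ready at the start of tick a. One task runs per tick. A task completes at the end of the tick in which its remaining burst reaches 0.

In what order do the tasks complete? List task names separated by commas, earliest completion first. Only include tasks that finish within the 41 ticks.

completion order = A, E, B, D, G, H, C

t=0: L0/L1/L2 = A/-/- → run A
t=1: L0/L1/L2 = AH/-/- → run A
t=2: L0/L1/L2 = HC/-/- → run H
t=3: L0/L1/L2 = HCB/-/- → run H
t=4: L0/L1/L2 = CBD/H/- → run C
t=5: L0/L1/L2 = CBDE/H/- → run C
t=6: L0/L1/L2 = BDE/HC/- → run B
t=7: L0/L1/L2 = BDE/HC/- → run B
t=8: L0/L1/L2 = DEG/HCB/- → run D
t=9: L0/L1/L2 = DEG/HCB/- → run D
t=10: L0/L1/L2 = EG/HCBD/- → run E
t=11: L0/L1/L2 = EG/HCBD/- → run E
t=12: L0/L1/L2 = G/HCBD/- → run G
t=13: L0/L1/L2 = G/HCBD/- → run G
t=14: L0/L1/L2 = -/HCBDG/- → run H
t=15: L0/L1/L2 = -/HCBDG/- → run H
t=16: L0/L1/L2 = -/HCBDG/- → run H
t=17: L0/L1/L2 = -/HCBDG/- → run H
t=18: L0/L1/L2 = -/CBDG/H → run C
t=19: L0/L1/L2 = -/CBDG/H → run C
t=20: L0/L1/L2 = -/CBDG/H → run C
t=21: L0/L1/L2 = -/CBDG/H → run C
t=22: L0/L1/L2 = -/BDG/HC → run B
t=23: L0/L1/L2 = -/BDG/HC → run B
t=24: L0/L1/L2 = -/BDG/HC → run B
t=25: L0/L1/L2 = -/BDG/HC → run B
t=26: L0/L1/L2 = -/DG/HC → run D
t=27: L0/L1/L2 = -/DG/HC → run D
t=28: L0/L1/L2 = -/G/HC → run G
t=29: L0/L1/L2 = -/G/HC → run G
t=30: L0/L1/L2 = -/-/HC → run H
t=31: L0/L1/L2 = -/-/HC → run H
t=32: L0/L1/L2 = -/-/C → run C
t=33: (idle)
t=34: (idle)
t=35: (idle)
t=36: (idle)
t=37: (idle)
t=38: (idle)
t=39: (idle)
t=40: (idle)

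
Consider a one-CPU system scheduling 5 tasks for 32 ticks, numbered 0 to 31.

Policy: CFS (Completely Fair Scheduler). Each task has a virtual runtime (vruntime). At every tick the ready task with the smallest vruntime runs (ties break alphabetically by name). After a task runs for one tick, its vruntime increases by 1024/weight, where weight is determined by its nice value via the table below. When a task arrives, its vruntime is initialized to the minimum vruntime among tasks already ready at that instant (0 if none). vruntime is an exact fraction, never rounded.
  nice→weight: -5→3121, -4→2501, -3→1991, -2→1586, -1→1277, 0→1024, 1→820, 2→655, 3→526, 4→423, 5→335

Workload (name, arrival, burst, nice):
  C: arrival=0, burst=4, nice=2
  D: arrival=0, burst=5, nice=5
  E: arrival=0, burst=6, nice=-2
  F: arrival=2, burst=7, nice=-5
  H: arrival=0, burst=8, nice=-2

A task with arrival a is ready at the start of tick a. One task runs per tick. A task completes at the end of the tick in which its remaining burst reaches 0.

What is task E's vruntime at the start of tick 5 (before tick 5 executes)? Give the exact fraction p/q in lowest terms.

t=0: vr[C=0 D=0 E=0 H=0] → run C
t=1: vr[C=1024/655 D=0 E=0 H=0] → run D
t=2: vr[C=1024/655 D=1024/335 E=0 F=0 H=0] → run E
t=3: vr[C=1024/655 D=1024/335 E=512/793 F=0 H=0] → run F
t=4: vr[C=1024/655 D=1024/335 E=512/793 F=1024/3121 H=0] → run H
t=5: vr[C=1024/655 D=1024/335 E=512/793 F=1024/3121 H=512/793] → run F
t=6: vr[C=1024/655 D=1024/335 E=512/793 F=2048/3121 H=512/793] → run E
t=7: vr[C=1024/655 D=1024/335 E=1024/793 F=2048/3121 H=512/793] → run H
t=8: vr[C=1024/655 D=1024/335 E=1024/793 F=2048/3121 H=1024/793] → run F
t=9: vr[C=1024/655 D=1024/335 E=1024/793 F=3072/3121 H=1024/793] → run F
t=10: vr[C=1024/655 D=1024/335 E=1024/793 F=4096/3121 H=1024/793] → run E
t=11: vr[C=1024/655 D=1024/335 E=1536/793 F=4096/3121 H=1024/793] → run H
t=12: vr[C=1024/655 D=1024/335 E=1536/793 F=4096/3121 H=1536/793] → run F
t=13: vr[C=1024/655 D=1024/335 E=1536/793 F=5120/3121 H=1536/793] → run C
t=14: vr[C=2048/655 D=1024/335 E=1536/793 F=5120/3121 H=1536/793] → run F
t=15: vr[C=2048/655 D=1024/335 E=1536/793 F=6144/3121 H=1536/793] → run E
t=16: vr[C=2048/655 D=1024/335 E=2048/793 F=6144/3121 H=1536/793] → run H
t=17: vr[C=2048/655 D=1024/335 E=2048/793 F=6144/3121 H=2048/793] → run F
t=18: vr[C=2048/655 D=1024/335 E=2048/793 H=2048/793] → run E
t=19: vr[C=2048/655 D=1024/335 E=2560/793 H=2048/793] → run H
t=20: vr[C=2048/655 D=1024/335 E=2560/793 H=2560/793] → run D
t=21: vr[C=2048/655 D=2048/335 E=2560/793 H=2560/793] → run C
t=22: vr[C=3072/655 D=2048/335 E=2560/793 H=2560/793] → run E
t=23: vr[C=3072/655 D=2048/335 H=2560/793] → run H
t=24: vr[C=3072/655 D=2048/335 H=3072/793] → run H
t=25: vr[C=3072/655 D=2048/335 H=3584/793] → run H
t=26: vr[C=3072/655 D=2048/335] → run C
t=27: vr[D=2048/335] → run D
t=28: vr[D=3072/335] → run D
t=29: vr[D=4096/335] → run D
t=30: (idle)
t=31: (idle)

vruntime(E, start of tick 5) = 512/793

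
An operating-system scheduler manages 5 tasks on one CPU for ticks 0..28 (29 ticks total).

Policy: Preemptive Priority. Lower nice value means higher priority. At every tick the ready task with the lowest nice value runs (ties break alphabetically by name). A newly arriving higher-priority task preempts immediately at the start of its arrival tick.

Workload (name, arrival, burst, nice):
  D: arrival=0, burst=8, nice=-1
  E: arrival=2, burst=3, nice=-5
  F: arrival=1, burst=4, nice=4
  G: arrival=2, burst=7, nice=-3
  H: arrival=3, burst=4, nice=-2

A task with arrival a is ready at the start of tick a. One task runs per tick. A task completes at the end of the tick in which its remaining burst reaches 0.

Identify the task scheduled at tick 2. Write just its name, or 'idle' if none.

t=0: ready={D} → run D
t=1: ready={D,F} → run D
t=2: ready={D,E,F,G} → run E
t=3: ready={D,E,F,G,H} → run E
t=4: ready={D,E,F,G,H} → run E
t=5: ready={D,F,G,H} → run G
t=6: ready={D,F,G,H} → run G
t=7: ready={D,F,G,H} → run G
t=8: ready={D,F,G,H} → run G
t=9: ready={D,F,G,H} → run G
t=10: ready={D,F,G,H} → run G
t=11: ready={D,F,G,H} → run G
t=12: ready={D,F,H} → run H
t=13: ready={D,F,H} → run H
t=14: ready={D,F,H} → run H
t=15: ready={D,F,H} → run H
t=16: ready={D,F} → run D
t=17: ready={D,F} → run D
t=18: ready={D,F} → run D
t=19: ready={D,F} → run D
t=20: ready={D,F} → run D
t=21: ready={D,F} → run D
t=22: ready={F} → run F
t=23: ready={F} → run F
t=24: ready={F} → run F
t=25: ready={F} → run F
t=26: (idle)
t=27: (idle)
t=28: (idle)

running at tick 2 = E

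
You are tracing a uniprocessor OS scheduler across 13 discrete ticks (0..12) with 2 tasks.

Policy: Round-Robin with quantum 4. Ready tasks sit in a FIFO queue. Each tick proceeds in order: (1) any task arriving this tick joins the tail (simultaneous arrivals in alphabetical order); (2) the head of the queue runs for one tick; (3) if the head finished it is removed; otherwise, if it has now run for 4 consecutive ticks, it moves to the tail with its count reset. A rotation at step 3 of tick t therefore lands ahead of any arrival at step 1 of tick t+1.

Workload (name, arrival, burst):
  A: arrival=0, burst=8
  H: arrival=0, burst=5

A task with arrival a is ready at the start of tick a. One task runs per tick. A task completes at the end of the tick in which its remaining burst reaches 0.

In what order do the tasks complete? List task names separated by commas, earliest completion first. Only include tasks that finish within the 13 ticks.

completion order = A, H

t=0: queue=[A,H] q_used=0 → run A
t=1: queue=[A,H] q_used=1 → run A
t=2: queue=[A,H] q_used=2 → run A
t=3: queue=[A,H] q_used=3 → run A
t=4: queue=[H,A] q_used=0 → run H
t=5: queue=[H,A] q_used=1 → run H
t=6: queue=[H,A] q_used=2 → run H
t=7: queue=[H,A] q_used=3 → run H
t=8: queue=[A,H] q_used=0 → run A
t=9: queue=[A,H] q_used=1 → run A
t=10: queue=[A,H] q_used=2 → run A
t=11: queue=[A,H] q_used=3 → run A
t=12: queue=[H] q_used=0 → run H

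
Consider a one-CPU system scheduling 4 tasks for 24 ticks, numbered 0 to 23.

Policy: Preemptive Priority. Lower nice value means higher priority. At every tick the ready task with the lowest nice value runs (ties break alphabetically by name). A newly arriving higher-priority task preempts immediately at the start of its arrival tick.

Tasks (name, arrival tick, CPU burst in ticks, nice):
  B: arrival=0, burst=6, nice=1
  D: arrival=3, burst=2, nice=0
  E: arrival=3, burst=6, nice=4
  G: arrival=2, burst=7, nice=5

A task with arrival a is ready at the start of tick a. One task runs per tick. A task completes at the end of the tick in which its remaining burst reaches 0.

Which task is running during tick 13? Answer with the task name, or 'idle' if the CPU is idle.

t=0: ready={B} → run B
t=1: ready={B} → run B
t=2: ready={B,G} → run B
t=3: ready={B,D,E,G} → run D
t=4: ready={B,D,E,G} → run D
t=5: ready={B,E,G} → run B
t=6: ready={B,E,G} → run B
t=7: ready={B,E,G} → run B
t=8: ready={E,G} → run E
t=9: ready={E,G} → run E
t=10: ready={E,G} → run E
t=11: ready={E,G} → run E
t=12: ready={E,G} → run E
t=13: ready={E,G} → run E
t=14: ready={G} → run G
t=15: ready={G} → run G
t=16: ready={G} → run G
t=17: ready={G} → run G
t=18: ready={G} → run G
t=19: ready={G} → run G
t=20: ready={G} → run G
t=21: (idle)
t=22: (idle)
t=23: (idle)

running at tick 13 = E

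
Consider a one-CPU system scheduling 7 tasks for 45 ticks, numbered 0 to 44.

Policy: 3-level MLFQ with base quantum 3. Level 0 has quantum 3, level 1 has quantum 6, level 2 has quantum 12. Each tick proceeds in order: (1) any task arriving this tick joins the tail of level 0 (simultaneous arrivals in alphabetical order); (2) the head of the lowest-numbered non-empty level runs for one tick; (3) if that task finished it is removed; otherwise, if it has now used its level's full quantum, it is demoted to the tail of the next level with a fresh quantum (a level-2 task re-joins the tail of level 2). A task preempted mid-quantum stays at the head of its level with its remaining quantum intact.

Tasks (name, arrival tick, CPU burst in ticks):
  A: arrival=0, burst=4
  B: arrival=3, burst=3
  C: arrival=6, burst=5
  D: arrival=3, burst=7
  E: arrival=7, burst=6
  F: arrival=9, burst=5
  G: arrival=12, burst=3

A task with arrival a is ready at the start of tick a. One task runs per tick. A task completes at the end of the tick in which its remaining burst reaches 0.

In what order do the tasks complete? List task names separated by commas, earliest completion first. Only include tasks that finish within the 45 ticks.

t=0: L0/L1/L2 = A/-/- → run A
t=1: L0/L1/L2 = A/-/- → run A
t=2: L0/L1/L2 = A/-/- → run A
t=3: L0/L1/L2 = BD/A/- → run B
t=4: L0/L1/L2 = BD/A/- → run B
t=5: L0/L1/L2 = BD/A/- → run B
t=6: L0/L1/L2 = DC/A/- → run D
t=7: L0/L1/L2 = DCE/A/- → run D
t=8: L0/L1/L2 = DCE/A/- → run D
t=9: L0/L1/L2 = CEF/AD/- → run C
t=10: L0/L1/L2 = CEF/AD/- → run C
t=11: L0/L1/L2 = CEF/AD/- → run C
t=12: L0/L1/L2 = EFG/ADC/- → run E
t=13: L0/L1/L2 = EFG/ADC/- → run E
t=14: L0/L1/L2 = EFG/ADC/- → run E
t=15: L0/L1/L2 = FG/ADCE/- → run F
t=16: L0/L1/L2 = FG/ADCE/- → run F
t=17: L0/L1/L2 = FG/ADCE/- → run F
t=18: L0/L1/L2 = G/ADCEF/- → run G
t=19: L0/L1/L2 = G/ADCEF/- → run G
t=20: L0/L1/L2 = G/ADCEF/- → run G
t=21: L0/L1/L2 = -/ADCEF/- → run A
t=22: L0/L1/L2 = -/DCEF/- → run D
t=23: L0/L1/L2 = -/DCEF/- → run D
t=24: L0/L1/L2 = -/DCEF/- → run D
t=25: L0/L1/L2 = -/DCEF/- → run D
t=26: L0/L1/L2 = -/CEF/- → run C
t=27: L0/L1/L2 = -/CEF/- → run C
t=28: L0/L1/L2 = -/EF/- → run E
t=29: L0/L1/L2 = -/EF/- → run E
t=30: L0/L1/L2 = -/EF/- → run E
t=31: L0/L1/L2 = -/F/- → run F
t=32: L0/L1/L2 = -/F/- → run F
t=33: (idle)
t=34: (idle)
t=35: (idle)
t=36: (idle)
t=37: (idle)
t=38: (idle)
t=39: (idle)
t=40: (idle)
t=41: (idle)
t=42: (idle)
t=43: (idle)
t=44: (idle)

completion order = B, G, A, D, C, E, F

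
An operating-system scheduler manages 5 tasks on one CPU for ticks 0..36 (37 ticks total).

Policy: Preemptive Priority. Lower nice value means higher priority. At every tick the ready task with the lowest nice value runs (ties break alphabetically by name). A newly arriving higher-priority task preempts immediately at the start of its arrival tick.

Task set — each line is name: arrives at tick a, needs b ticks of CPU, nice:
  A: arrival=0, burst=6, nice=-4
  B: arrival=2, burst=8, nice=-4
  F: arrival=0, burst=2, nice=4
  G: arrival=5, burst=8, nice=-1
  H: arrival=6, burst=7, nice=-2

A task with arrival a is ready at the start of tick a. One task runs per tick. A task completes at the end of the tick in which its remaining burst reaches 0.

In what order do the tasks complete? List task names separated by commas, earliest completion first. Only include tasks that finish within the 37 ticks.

completion order = A, B, H, G, F

t=0: ready={A,F} → run A
t=1: ready={A,F} → run A
t=2: ready={A,B,F} → run A
t=3: ready={A,B,F} → run A
t=4: ready={A,B,F} → run A
t=5: ready={A,B,F,G} → run A
t=6: ready={B,F,G,H} → run B
t=7: ready={B,F,G,H} → run B
t=8: ready={B,F,G,H} → run B
t=9: ready={B,F,G,H} → run B
t=10: ready={B,F,G,H} → run B
t=11: ready={B,F,G,H} → run B
t=12: ready={B,F,G,H} → run B
t=13: ready={B,F,G,H} → run B
t=14: ready={F,G,H} → run H
t=15: ready={F,G,H} → run H
t=16: ready={F,G,H} → run H
t=17: ready={F,G,H} → run H
t=18: ready={F,G,H} → run H
t=19: ready={F,G,H} → run H
t=20: ready={F,G,H} → run H
t=21: ready={F,G} → run G
t=22: ready={F,G} → run G
t=23: ready={F,G} → run G
t=24: ready={F,G} → run G
t=25: ready={F,G} → run G
t=26: ready={F,G} → run G
t=27: ready={F,G} → run G
t=28: ready={F,G} → run G
t=29: ready={F} → run F
t=30: ready={F} → run F
t=31: (idle)
t=32: (idle)
t=33: (idle)
t=34: (idle)
t=35: (idle)
t=36: (idle)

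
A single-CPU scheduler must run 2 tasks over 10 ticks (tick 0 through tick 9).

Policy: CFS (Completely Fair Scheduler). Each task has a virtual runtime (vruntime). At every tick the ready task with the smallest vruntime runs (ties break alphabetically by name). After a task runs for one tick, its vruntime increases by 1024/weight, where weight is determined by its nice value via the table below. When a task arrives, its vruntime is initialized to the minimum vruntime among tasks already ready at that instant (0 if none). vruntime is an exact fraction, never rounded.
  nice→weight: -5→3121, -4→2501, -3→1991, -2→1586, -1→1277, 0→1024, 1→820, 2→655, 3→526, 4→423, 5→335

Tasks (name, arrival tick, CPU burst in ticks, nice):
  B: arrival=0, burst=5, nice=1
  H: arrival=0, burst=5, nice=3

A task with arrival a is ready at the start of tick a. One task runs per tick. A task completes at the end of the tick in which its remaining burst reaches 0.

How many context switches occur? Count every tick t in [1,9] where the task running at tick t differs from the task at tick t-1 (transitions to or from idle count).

context switches = 7

t=0: vr[B=0 H=0] → run B
t=1: vr[B=256/205 H=0] → run H
t=2: vr[B=256/205 H=512/263] → run B
t=3: vr[B=512/205 H=512/263] → run H
t=4: vr[B=512/205 H=1024/263] → run B
t=5: vr[B=768/205 H=1024/263] → run B
t=6: vr[B=1024/205 H=1024/263] → run H
t=7: vr[B=1024/205 H=1536/263] → run B
t=8: vr[H=1536/263] → run H
t=9: vr[H=2048/263] → run H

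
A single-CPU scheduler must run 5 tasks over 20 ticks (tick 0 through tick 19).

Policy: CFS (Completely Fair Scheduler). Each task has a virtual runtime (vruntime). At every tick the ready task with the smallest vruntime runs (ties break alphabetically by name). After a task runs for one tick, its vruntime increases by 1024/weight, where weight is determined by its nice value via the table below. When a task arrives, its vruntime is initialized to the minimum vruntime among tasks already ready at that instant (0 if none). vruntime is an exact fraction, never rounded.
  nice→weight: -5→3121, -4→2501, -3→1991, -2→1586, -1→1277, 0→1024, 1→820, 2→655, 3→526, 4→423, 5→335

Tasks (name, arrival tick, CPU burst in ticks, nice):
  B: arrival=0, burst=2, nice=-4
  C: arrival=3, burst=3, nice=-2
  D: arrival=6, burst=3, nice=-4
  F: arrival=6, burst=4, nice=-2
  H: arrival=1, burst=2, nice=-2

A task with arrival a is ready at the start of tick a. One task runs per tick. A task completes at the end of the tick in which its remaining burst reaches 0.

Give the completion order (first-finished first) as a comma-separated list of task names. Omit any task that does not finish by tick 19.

t=0: vr[B=0] → run B
t=1: vr[B=1024/2501 H=1024/2501] → run B
t=2: vr[H=1024/2501] → run H
t=3: vr[C=34304/32513 H=34304/32513] → run C
t=4: vr[C=55296/32513 H=34304/32513] → run H
t=5: vr[C=55296/32513] → run C
t=6: vr[C=76288/32513 D=76288/32513 F=76288/32513] → run C
t=7: vr[D=76288/32513 F=76288/32513] → run D
t=8: vr[D=89600/32513 F=76288/32513] → run F
t=9: vr[D=89600/32513 F=97280/32513] → run D
t=10: vr[D=102912/32513 F=97280/32513] → run F
t=11: vr[D=102912/32513 F=118272/32513] → run D
t=12: vr[F=118272/32513] → run F
t=13: vr[F=139264/32513] → run F
t=14: (idle)
t=15: (idle)
t=16: (idle)
t=17: (idle)
t=18: (idle)
t=19: (idle)

completion order = B, H, C, D, F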